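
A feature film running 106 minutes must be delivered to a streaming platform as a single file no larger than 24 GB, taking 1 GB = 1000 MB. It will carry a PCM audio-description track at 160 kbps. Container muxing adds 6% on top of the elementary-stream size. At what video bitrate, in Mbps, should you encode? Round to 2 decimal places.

Budget: 24 GB = 192000.0 Mb.
Stream payload after overhead: 192000.0 / 1.06 = 181132.1 Mb.
106 min = 6360 s
Total bitrate budget: 181132.1 Mb / 6360 s = 28.480 Mbps.
Audio: 160 kbps = 0.160 Mbps.
Video: 28.480 − 0.160 = 28.320 Mbps.

28.32 Mbps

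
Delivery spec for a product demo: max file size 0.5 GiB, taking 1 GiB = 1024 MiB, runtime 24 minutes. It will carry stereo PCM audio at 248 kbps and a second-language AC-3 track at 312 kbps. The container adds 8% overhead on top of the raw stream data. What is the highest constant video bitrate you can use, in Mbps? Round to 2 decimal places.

2.20 Mbps

Budget: 0.5 GiB = 4295.0 Mb.
Stream payload after overhead: 4295.0 / 1.08 = 3976.8 Mb.
24 min = 1440 s
Total bitrate budget: 3976.8 Mb / 1440 s = 2.762 Mbps.
Audio total: 248 + 312 = 560 kbps = 0.560 Mbps.
Video: 2.762 − 0.560 = 2.202 Mbps.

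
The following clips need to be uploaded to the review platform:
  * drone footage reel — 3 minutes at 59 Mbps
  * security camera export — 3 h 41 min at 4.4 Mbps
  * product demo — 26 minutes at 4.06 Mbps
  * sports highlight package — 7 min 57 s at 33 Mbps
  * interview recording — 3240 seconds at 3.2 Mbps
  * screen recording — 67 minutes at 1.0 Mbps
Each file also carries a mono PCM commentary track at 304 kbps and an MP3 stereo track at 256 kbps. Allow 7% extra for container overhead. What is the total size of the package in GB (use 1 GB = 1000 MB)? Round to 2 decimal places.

15.80 GB

Audio total: 304 + 256 = 560 kbps = 0.560 Mbps.
drone footage reel: 59.560 Mbps × 180 s × 1.07 = 11471.3 Mb
security camera export: 4.960 Mbps × 13260 s × 1.07 = 70373.5 Mb
product demo: 4.620 Mbps × 1560 s × 1.07 = 7711.7 Mb
sports highlight package: 33.560 Mbps × 477 s × 1.07 = 17128.7 Mb
interview recording: 3.760 Mbps × 3240 s × 1.07 = 13035.2 Mb
screen recording: 1.560 Mbps × 4020 s × 1.07 = 6710.2 Mb
Total: 126430.5 Mb = 15803.8 MB.
= 15.80 GB.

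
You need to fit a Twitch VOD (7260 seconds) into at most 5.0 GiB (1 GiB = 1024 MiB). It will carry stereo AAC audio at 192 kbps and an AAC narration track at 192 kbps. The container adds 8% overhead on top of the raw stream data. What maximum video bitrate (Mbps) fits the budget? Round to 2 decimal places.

5.09 Mbps

Budget: 5.0 GiB = 42949.7 Mb.
Stream payload after overhead: 42949.7 / 1.08 = 39768.2 Mb.
Total bitrate budget: 39768.2 Mb / 7260 s = 5.478 Mbps.
Audio total: 192 + 192 = 384 kbps = 0.384 Mbps.
Video: 5.478 − 0.384 = 5.094 Mbps.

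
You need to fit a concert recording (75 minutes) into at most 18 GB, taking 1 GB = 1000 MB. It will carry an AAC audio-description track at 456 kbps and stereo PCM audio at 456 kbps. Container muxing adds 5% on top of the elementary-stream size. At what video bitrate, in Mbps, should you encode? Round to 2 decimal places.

Budget: 18 GB = 144000.0 Mb.
Stream payload after overhead: 144000.0 / 1.05 = 137142.9 Mb.
75 min = 4500 s
Total bitrate budget: 137142.9 Mb / 4500 s = 30.476 Mbps.
Audio total: 456 + 456 = 912 kbps = 0.912 Mbps.
Video: 30.476 − 0.912 = 29.564 Mbps.

29.56 Mbps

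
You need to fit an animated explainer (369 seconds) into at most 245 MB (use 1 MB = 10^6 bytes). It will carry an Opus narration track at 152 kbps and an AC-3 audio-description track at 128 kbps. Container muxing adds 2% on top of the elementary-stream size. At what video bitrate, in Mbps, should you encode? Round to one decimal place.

Budget: 245 MB = 1960.0 Mb.
Stream payload after overhead: 1960.0 / 1.02 = 1921.6 Mb.
Total bitrate budget: 1921.6 Mb / 369 s = 5.208 Mbps.
Audio total: 152 + 128 = 280 kbps = 0.280 Mbps.
Video: 5.208 − 0.280 = 4.928 Mbps.

4.9 Mbps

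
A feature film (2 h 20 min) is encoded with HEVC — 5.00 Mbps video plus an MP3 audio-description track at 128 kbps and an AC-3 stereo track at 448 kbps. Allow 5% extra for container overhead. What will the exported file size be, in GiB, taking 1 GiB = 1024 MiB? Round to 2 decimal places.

5.73 GiB

2 h 20 min = 140 min = 8400 s
Audio total: 128 + 448 = 576 kbps = 0.576 Mbps.
Total bitrate: 5.00 + 0.576 = 5.576 Mbps.
Stream data: 5.576 Mbps × 8400 s = 46838.4 Mb.
With 5% container overhead: ×1.05.
49,180 Mb = 6,147,540,000 bytes ÷ 1,073,741,824 = 5.725 GiB.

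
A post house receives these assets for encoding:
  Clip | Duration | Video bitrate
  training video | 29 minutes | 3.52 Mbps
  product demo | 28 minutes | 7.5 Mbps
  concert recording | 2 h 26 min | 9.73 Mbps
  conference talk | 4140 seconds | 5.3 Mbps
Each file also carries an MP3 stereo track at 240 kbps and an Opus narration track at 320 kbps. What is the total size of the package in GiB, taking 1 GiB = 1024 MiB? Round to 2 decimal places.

Audio total: 240 + 320 = 560 kbps = 0.560 Mbps.
training video: 4.080 Mbps × 1740 s = 7099.2 Mb
product demo: 8.060 Mbps × 1680 s = 13540.8 Mb
concert recording: 10.290 Mbps × 8760 s = 90140.4 Mb
conference talk: 5.860 Mbps × 4140 s = 24260.4 Mb
Total: 135040.8 Mb = 16880.1 MB.
= 15.72 GiB.

15.72 GiB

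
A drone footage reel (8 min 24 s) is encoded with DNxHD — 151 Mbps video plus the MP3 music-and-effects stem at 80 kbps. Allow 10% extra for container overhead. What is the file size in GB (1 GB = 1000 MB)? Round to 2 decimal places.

8 min 24 s = 504 s
Audio: 80 kbps = 0.080 Mbps.
Total bitrate: 151 + 0.080 = 151.080 Mbps.
Stream data: 151.080 Mbps × 504 s = 76144.3 Mb.
With 10% container overhead: ×1.10.
83,759 Mb ÷ 8 = 10,470 MB → 10.47 GB.

10.47 GB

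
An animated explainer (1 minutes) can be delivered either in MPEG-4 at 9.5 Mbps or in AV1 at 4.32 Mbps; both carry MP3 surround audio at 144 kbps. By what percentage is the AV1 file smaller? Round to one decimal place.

Audio: 144 kbps = 0.144 Mbps.
MPEG-4: 9.644 Mbps × 60 s = 578.6 Mb = 72.330 MB.
AV1: 4.464 Mbps × 60 s = 267.8 Mb = 33.480 MB.
Reduction: (1 − 33.480/72.330) × 100 = 53.71%.

53.7%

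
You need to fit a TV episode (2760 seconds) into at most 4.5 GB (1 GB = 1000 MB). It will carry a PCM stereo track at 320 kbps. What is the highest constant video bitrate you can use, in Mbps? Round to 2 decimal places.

12.72 Mbps

Budget: 4.5 GB = 36000.0 Mb.
Total bitrate budget: 36000.0 Mb / 2760 s = 13.043 Mbps.
Audio: 320 kbps = 0.320 Mbps.
Video: 13.043 − 0.320 = 12.723 Mbps.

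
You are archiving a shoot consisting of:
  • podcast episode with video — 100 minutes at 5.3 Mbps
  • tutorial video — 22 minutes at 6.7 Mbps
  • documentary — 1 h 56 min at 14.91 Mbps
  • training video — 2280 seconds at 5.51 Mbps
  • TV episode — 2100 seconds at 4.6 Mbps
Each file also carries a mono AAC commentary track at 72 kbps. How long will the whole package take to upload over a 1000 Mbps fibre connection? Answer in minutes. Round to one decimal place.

Audio: 72 kbps = 0.072 Mbps.
podcast episode with video: 5.372 Mbps × 6000 s = 32232.0 Mb
tutorial video: 6.772 Mbps × 1320 s = 8939.0 Mb
documentary: 14.982 Mbps × 6960 s = 104274.7 Mb
training video: 5.582 Mbps × 2280 s = 12727.0 Mb
TV episode: 4.672 Mbps × 2100 s = 9811.2 Mb
Total: 167983.9 Mb = 20998.0 MB.
At 1000 Mbps: 167983.9 / 1000 = 168 s ≈ 2.8 minutes.

2.8 minutes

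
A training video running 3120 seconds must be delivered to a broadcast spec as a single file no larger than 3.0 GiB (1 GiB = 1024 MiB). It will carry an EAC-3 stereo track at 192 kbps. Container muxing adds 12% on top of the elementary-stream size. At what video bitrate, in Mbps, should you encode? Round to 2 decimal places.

Budget: 3.0 GiB = 25769.8 Mb.
Stream payload after overhead: 25769.8 / 1.12 = 23008.8 Mb.
Total bitrate budget: 23008.8 Mb / 3120 s = 7.375 Mbps.
Audio: 192 kbps = 0.192 Mbps.
Video: 7.375 − 0.192 = 7.183 Mbps.

7.18 Mbps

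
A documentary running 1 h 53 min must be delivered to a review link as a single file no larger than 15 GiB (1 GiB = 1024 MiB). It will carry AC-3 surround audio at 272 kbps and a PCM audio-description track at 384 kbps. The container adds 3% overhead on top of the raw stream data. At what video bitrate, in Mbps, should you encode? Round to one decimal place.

Budget: 15 GiB = 128849.0 Mb.
Stream payload after overhead: 128849.0 / 1.03 = 125096.1 Mb.
1 h 53 min = 113 min = 6780 s
Total bitrate budget: 125096.1 Mb / 6780 s = 18.451 Mbps.
Audio total: 272 + 384 = 656 kbps = 0.656 Mbps.
Video: 18.451 − 0.656 = 17.795 Mbps.

17.8 Mbps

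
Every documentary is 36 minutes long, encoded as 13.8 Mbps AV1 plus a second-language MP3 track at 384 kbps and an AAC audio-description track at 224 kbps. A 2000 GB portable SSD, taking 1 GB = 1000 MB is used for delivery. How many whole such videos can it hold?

514

36 min = 2160 s
Audio total: 384 + 224 = 608 kbps = 0.608 Mbps.
Total bitrate: 14.408 Mbps.
Per item: 14.408 Mbps × 2160 s = 31,121 Mb = 3,890 MB.
Capacity: 2000 GB = 16,000,000 Mb; 514.12 items → 514 complete.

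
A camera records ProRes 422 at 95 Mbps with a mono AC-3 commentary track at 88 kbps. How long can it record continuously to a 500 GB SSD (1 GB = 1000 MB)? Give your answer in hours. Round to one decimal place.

11.7 hours

Audio: 88 kbps = 0.088 Mbps.
Total bitrate: 95 + 0.088 = 95.088 Mbps.
Capacity: 500 GB = 4,000,000 Mb.
Recording time: 4,000,000 / 95.088 = 42,066 s ≈ 11.7 hours.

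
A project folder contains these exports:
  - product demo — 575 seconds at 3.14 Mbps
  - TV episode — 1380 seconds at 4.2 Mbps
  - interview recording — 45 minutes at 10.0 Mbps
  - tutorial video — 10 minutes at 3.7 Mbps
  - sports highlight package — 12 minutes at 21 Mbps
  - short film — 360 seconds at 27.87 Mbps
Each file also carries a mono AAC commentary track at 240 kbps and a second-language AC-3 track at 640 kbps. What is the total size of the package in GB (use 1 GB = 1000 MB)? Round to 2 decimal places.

8.44 GB

Audio total: 240 + 640 = 880 kbps = 0.880 Mbps.
product demo: 4.020 Mbps × 575 s = 2311.5 Mb
TV episode: 5.080 Mbps × 1380 s = 7010.4 Mb
interview recording: 10.880 Mbps × 2700 s = 29376.0 Mb
tutorial video: 4.580 Mbps × 600 s = 2748.0 Mb
sports highlight package: 21.880 Mbps × 720 s = 15753.6 Mb
short film: 28.750 Mbps × 360 s = 10350.0 Mb
Total: 67549.5 Mb = 8443.7 MB.
= 8.444 GB.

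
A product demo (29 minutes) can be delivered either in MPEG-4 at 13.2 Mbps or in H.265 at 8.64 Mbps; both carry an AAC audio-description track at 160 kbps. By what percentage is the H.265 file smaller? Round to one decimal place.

29 min = 1740 s
Audio: 160 kbps = 0.160 Mbps.
MPEG-4: 13.360 Mbps × 1740 s = 23246.4 Mb = 2.706 GiB.
H.265: 8.800 Mbps × 1740 s = 15312.0 Mb = 1.783 GiB.
Reduction: (1 − 1.783/2.706) × 100 = 34.13%.

34.1%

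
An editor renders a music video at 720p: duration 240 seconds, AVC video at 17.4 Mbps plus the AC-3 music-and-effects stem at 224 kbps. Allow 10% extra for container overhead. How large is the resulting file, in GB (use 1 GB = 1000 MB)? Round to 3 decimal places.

Audio: 224 kbps = 0.224 Mbps.
Total bitrate: 17.4 + 0.224 = 17.624 Mbps.
Stream data: 17.624 Mbps × 240 s = 4229.8 Mb.
With 10% container overhead: ×1.10.
4,653 Mb ÷ 8 = 581.6 MB → 0.5816 GB.

0.582 GB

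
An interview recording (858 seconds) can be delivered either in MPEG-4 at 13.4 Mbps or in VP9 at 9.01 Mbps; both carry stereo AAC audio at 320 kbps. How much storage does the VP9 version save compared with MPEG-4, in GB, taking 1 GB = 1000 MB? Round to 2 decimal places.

Audio: 320 kbps = 0.320 Mbps.
MPEG-4: 13.720 Mbps × 858 s = 11771.8 Mb = 1.471 GB.
VP9: 9.330 Mbps × 858 s = 8005.1 Mb = 1.001 GB.
Saving: 1.471 − 1.001 = 0.471 GB.

0.47 GB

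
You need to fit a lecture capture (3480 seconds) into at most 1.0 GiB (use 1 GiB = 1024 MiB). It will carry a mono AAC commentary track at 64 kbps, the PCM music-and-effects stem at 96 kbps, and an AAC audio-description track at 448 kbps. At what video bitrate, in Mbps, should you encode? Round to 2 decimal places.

1.86 Mbps

Budget: 1.0 GiB = 8589.9 Mb.
Total bitrate budget: 8589.9 Mb / 3480 s = 2.468 Mbps.
Audio total: 64 + 96 + 448 = 608 kbps = 0.608 Mbps.
Video: 2.468 − 0.608 = 1.860 Mbps.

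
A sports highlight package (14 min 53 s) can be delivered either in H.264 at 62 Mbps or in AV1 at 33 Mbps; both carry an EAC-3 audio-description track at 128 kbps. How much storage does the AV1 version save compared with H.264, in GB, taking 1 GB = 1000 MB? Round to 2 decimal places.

14 min 53 s = 893 s
Audio: 128 kbps = 0.128 Mbps.
H.264: 62.128 Mbps × 893 s = 55480.3 Mb = 6.935 GB.
AV1: 33.128 Mbps × 893 s = 29583.3 Mb = 3.698 GB.
Saving: 6.935 − 3.698 = 3.237 GB.

3.24 GB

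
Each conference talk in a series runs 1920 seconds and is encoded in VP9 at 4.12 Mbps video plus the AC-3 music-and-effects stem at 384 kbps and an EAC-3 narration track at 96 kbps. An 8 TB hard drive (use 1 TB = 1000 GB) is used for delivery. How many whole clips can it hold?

7246

Audio total: 384 + 96 = 480 kbps = 0.480 Mbps.
Total bitrate: 4.600 Mbps.
Per item: 4.600 Mbps × 1920 s = 8,832 Mb = 1,104 MB.
Capacity: 8 TB = 64,000,000 Mb; 7246.38 items → 7246 complete.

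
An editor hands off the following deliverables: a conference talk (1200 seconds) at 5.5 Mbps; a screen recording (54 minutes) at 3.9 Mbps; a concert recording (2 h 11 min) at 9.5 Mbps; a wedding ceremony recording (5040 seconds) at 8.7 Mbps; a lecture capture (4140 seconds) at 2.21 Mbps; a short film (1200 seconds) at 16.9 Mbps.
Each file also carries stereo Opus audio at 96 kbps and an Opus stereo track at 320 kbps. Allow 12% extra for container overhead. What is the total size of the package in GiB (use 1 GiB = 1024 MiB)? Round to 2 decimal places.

23.03 GiB

Audio total: 96 + 320 = 416 kbps = 0.416 Mbps.
conference talk: 5.916 Mbps × 1200 s × 1.12 = 7951.1 Mb
screen recording: 4.316 Mbps × 3240 s × 1.12 = 15661.9 Mb
concert recording: 9.916 Mbps × 7860 s × 1.12 = 87292.5 Mb
wedding ceremony recording: 9.116 Mbps × 5040 s × 1.12 = 51458.0 Mb
lecture capture: 2.626 Mbps × 4140 s × 1.12 = 12176.2 Mb
short film: 17.316 Mbps × 1200 s × 1.12 = 23272.7 Mb
Total: 197812.5 Mb = 24726.6 MB.
= 23.03 GiB.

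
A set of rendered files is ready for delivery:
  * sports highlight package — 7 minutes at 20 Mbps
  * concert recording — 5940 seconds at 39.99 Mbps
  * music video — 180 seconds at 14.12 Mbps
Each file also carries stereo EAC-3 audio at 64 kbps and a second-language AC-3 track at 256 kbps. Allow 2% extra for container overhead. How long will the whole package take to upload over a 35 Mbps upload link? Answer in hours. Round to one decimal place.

2.0 hours

Audio total: 64 + 256 = 320 kbps = 0.320 Mbps.
sports highlight package: 20.320 Mbps × 420 s × 1.02 = 8705.1 Mb
concert recording: 40.310 Mbps × 5940 s × 1.02 = 244230.2 Mb
music video: 14.440 Mbps × 180 s × 1.02 = 2651.2 Mb
Total: 255586.5 Mb = 31948.3 MB.
At 35 Mbps: 255586.5 / 35 = 7302 s ≈ 2.03 hours.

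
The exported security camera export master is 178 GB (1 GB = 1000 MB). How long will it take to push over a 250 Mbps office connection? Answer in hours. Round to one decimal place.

1.6 hours

File: 178 GB = 1424000.0 Mb.
At 250 Mbps: 1424000.0 / 250 = 5696.0 s ≈ 1.58 hours.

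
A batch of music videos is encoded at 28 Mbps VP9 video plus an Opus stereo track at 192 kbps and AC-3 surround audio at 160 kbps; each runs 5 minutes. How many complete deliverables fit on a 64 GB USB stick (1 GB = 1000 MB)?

5 min = 300 s
Audio total: 192 + 160 = 352 kbps = 0.352 Mbps.
Total bitrate: 28.352 Mbps.
Per item: 28.352 Mbps × 300 s = 8,506 Mb = 1,063 MB.
Capacity: 64 GB = 512,000 Mb; 60.20 items → 60 complete.

60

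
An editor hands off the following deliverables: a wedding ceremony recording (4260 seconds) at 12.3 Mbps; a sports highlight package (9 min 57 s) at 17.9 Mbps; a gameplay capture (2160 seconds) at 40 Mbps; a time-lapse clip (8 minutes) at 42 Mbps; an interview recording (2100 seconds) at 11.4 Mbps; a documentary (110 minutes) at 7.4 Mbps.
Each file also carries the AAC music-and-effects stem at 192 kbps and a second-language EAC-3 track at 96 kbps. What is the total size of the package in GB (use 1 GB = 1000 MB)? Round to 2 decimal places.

Audio total: 192 + 96 = 288 kbps = 0.288 Mbps.
wedding ceremony recording: 12.588 Mbps × 4260 s = 53624.9 Mb
sports highlight package: 18.188 Mbps × 597 s = 10858.2 Mb
gameplay capture: 40.288 Mbps × 2160 s = 87022.1 Mb
time-lapse clip: 42.288 Mbps × 480 s = 20298.2 Mb
interview recording: 11.688 Mbps × 2100 s = 24544.8 Mb
documentary: 7.688 Mbps × 6600 s = 50740.8 Mb
Total: 247089.0 Mb = 30886.1 MB.
= 30.89 GB.

30.89 GB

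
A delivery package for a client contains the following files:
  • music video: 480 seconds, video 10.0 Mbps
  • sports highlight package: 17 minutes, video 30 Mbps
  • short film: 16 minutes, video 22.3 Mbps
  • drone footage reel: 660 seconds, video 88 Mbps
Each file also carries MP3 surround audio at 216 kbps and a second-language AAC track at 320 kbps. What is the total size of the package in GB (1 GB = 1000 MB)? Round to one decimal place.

Audio total: 216 + 320 = 536 kbps = 0.536 Mbps.
music video: 10.536 Mbps × 480 s = 5057.3 Mb
sports highlight package: 30.536 Mbps × 1020 s = 31146.7 Mb
short film: 22.836 Mbps × 960 s = 21922.6 Mb
drone footage reel: 88.536 Mbps × 660 s = 58433.8 Mb
Total: 116560.3 Mb = 14570.0 MB.
= 14.57 GB.

14.6 GB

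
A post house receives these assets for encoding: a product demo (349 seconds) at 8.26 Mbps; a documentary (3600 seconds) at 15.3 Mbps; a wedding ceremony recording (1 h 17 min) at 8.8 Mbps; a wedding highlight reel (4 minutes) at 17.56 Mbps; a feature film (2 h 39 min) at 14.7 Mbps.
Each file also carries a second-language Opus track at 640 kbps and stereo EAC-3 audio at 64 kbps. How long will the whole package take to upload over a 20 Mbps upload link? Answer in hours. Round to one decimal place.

3.6 hours

Audio total: 640 + 64 = 704 kbps = 0.704 Mbps.
product demo: 8.964 Mbps × 349 s = 3128.4 Mb
documentary: 16.004 Mbps × 3600 s = 57614.4 Mb
wedding ceremony recording: 9.504 Mbps × 4620 s = 43908.5 Mb
wedding highlight reel: 18.264 Mbps × 240 s = 4383.4 Mb
feature film: 15.404 Mbps × 9540 s = 146954.2 Mb
Total: 255988.8 Mb = 31998.6 MB.
At 20 Mbps: 255988.8 / 20 = 12799 s ≈ 3.56 hours.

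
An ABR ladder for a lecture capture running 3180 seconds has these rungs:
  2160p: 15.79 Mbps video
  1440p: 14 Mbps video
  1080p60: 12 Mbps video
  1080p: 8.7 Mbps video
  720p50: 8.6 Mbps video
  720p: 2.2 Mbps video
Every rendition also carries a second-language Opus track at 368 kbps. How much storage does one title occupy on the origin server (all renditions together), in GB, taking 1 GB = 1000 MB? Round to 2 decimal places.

Audio: 368 kbps = 0.368 Mbps.
Sum of rendition bitrates: (15.79+0.368) + (14+0.368) + (12+0.368) + (8.7+0.368) + (8.6+0.368) + (2.2+0.368) = 63.498 Mbps.
× 3180 s = 201,924 Mb = 25,240 MB = 25.24 GB.

25.24 GB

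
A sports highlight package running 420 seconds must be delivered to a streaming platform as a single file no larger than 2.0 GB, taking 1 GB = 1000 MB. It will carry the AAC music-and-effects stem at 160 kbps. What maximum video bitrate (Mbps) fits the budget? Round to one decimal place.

37.9 Mbps

Budget: 2.0 GB = 16000.0 Mb.
Total bitrate budget: 16000.0 Mb / 420 s = 38.095 Mbps.
Audio: 160 kbps = 0.160 Mbps.
Video: 38.095 − 0.160 = 37.935 Mbps.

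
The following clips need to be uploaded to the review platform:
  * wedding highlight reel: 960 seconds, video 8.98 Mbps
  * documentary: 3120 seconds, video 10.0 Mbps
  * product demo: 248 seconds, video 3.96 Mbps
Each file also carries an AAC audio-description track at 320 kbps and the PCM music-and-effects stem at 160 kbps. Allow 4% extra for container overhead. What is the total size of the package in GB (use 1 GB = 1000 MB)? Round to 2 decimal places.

Audio total: 320 + 160 = 480 kbps = 0.480 Mbps.
wedding highlight reel: 9.460 Mbps × 960 s × 1.04 = 9444.9 Mb
documentary: 10.480 Mbps × 3120 s × 1.04 = 34005.5 Mb
product demo: 4.440 Mbps × 248 s × 1.04 = 1145.2 Mb
Total: 44595.5 Mb = 5574.4 MB.
= 5.574 GB.

5.57 GB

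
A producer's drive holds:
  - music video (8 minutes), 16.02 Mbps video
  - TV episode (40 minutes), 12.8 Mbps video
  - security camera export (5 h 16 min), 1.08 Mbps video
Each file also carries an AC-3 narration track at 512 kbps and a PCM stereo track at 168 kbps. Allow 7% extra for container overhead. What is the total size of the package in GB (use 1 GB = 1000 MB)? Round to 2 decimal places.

9.86 GB

Audio total: 512 + 168 = 680 kbps = 0.680 Mbps.
music video: 16.700 Mbps × 480 s × 1.07 = 8577.1 Mb
TV episode: 13.480 Mbps × 2400 s × 1.07 = 34616.6 Mb
security camera export: 1.760 Mbps × 18960 s × 1.07 = 35705.5 Mb
Total: 78899.2 Mb = 9862.4 MB.
= 9.862 GB.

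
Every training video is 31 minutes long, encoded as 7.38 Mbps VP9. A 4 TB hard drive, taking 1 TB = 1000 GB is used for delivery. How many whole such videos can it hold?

31 min = 1860 s
Per item: 7.380 Mbps × 1860 s = 13,727 Mb = 1,716 MB.
Capacity: 4 TB = 32,000,000 Mb; 2331.21 items → 2331 complete.

2331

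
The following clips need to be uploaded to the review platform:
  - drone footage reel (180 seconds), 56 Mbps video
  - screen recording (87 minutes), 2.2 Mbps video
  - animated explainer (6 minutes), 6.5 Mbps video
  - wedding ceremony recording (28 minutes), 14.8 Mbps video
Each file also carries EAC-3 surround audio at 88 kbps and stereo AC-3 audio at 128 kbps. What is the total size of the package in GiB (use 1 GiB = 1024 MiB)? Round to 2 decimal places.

5.86 GiB

Audio total: 88 + 128 = 216 kbps = 0.216 Mbps.
drone footage reel: 56.216 Mbps × 180 s = 10118.9 Mb
screen recording: 2.416 Mbps × 5220 s = 12611.5 Mb
animated explainer: 6.716 Mbps × 360 s = 2417.8 Mb
wedding ceremony recording: 15.016 Mbps × 1680 s = 25226.9 Mb
Total: 50375.0 Mb = 6296.9 MB.
= 5.864 GiB.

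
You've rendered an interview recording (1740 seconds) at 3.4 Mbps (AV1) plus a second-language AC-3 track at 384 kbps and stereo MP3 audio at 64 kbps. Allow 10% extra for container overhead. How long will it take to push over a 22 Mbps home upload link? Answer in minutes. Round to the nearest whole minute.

6 minutes

Audio total: 384 + 64 = 448 kbps = 0.448 Mbps.
Total bitrate: 3.848 Mbps.
File: 3.848 Mbps × 1740 s = 6695.5 Mb.
With 10% container overhead: ×1.10. → 7365.1 Mb.
At 22 Mbps: 7365.1 / 22 = 334.8 s ≈ 5.58 minutes.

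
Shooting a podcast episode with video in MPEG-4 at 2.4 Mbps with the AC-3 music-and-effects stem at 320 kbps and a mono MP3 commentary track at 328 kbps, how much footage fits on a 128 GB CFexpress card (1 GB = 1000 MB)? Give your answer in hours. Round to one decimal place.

Audio total: 320 + 328 = 648 kbps = 0.648 Mbps.
Total bitrate: 2.4 + 0.648 = 3.048 Mbps.
Capacity: 128 GB = 1,024,000 Mb.
Recording time: 1,024,000 / 3.048 = 335,958 s ≈ 93.3 hours.

93.3 hours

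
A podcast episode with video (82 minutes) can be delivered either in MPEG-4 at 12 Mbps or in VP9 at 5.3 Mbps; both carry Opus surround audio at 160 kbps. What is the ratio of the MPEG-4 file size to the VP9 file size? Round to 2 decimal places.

2.23

82 min = 4920 s
Audio: 160 kbps = 0.160 Mbps.
MPEG-4: 12.160 Mbps × 4920 s = 59827.2 Mb = 7.478 GB.
VP9: 5.460 Mbps × 4920 s = 26863.2 Mb = 3.358 GB.
Ratio: 7.478 / 3.358 = 2.227.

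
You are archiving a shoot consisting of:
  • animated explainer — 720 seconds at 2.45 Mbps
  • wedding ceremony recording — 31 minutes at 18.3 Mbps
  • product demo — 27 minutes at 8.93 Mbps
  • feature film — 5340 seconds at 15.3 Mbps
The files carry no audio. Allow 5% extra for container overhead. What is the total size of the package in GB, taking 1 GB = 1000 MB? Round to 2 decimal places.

animated explainer: 2.450 Mbps × 720 s × 1.05 = 1852.2 Mb
wedding ceremony recording: 18.300 Mbps × 1860 s × 1.05 = 35739.9 Mb
product demo: 8.930 Mbps × 1620 s × 1.05 = 15189.9 Mb
feature film: 15.300 Mbps × 5340 s × 1.05 = 85787.1 Mb
Total: 138569.1 Mb = 17321.1 MB.
= 17.32 GB.

17.32 GB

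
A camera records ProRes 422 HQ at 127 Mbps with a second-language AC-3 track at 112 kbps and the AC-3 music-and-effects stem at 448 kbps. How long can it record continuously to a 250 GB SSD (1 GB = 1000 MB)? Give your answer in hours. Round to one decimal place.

4.4 hours

Audio total: 112 + 448 = 560 kbps = 0.560 Mbps.
Total bitrate: 127 + 0.560 = 127.560 Mbps.
Capacity: 250 GB = 2,000,000 Mb.
Recording time: 2,000,000 / 127.560 = 15,679 s ≈ 4.36 hours.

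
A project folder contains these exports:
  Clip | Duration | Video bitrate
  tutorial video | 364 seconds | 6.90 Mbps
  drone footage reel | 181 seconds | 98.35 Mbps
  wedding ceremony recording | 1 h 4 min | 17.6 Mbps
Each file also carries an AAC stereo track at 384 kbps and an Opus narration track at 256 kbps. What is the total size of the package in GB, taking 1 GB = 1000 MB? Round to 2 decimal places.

Audio total: 384 + 256 = 640 kbps = 0.640 Mbps.
tutorial video: 7.540 Mbps × 364 s = 2744.6 Mb
drone footage reel: 98.990 Mbps × 181 s = 17917.2 Mb
wedding ceremony recording: 18.240 Mbps × 3840 s = 70041.6 Mb
Total: 90703.4 Mb = 11337.9 MB.
= 11.34 GB.

11.34 GB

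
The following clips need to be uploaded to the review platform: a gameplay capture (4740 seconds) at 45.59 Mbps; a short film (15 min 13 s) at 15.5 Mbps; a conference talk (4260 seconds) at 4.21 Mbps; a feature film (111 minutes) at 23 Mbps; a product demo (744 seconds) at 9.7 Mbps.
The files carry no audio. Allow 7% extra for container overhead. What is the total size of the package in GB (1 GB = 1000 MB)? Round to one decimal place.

54.6 GB

gameplay capture: 45.590 Mbps × 4740 s × 1.07 = 231223.4 Mb
short film: 15.500 Mbps × 913 s × 1.07 = 15142.1 Mb
conference talk: 4.210 Mbps × 4260 s × 1.07 = 19190.0 Mb
feature film: 23.000 Mbps × 6660 s × 1.07 = 163902.6 Mb
product demo: 9.700 Mbps × 744 s × 1.07 = 7722.0 Mb
Total: 437180.1 Mb = 54647.5 MB.
= 54.65 GB.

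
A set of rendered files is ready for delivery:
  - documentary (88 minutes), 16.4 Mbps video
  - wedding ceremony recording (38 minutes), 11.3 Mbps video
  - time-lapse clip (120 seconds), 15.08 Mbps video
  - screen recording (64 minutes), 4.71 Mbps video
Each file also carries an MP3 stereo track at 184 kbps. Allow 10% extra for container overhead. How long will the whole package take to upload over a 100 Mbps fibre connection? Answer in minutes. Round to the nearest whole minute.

Audio: 184 kbps = 0.184 Mbps.
documentary: 16.584 Mbps × 5280 s × 1.10 = 96319.9 Mb
wedding ceremony recording: 11.484 Mbps × 2280 s × 1.10 = 28801.9 Mb
time-lapse clip: 15.264 Mbps × 120 s × 1.10 = 2014.8 Mb
screen recording: 4.894 Mbps × 3840 s × 1.10 = 20672.3 Mb
Total: 147808.8 Mb = 18476.1 MB.
At 100 Mbps: 147808.8 / 100 = 1478 s ≈ 24.6 minutes.

25 minutes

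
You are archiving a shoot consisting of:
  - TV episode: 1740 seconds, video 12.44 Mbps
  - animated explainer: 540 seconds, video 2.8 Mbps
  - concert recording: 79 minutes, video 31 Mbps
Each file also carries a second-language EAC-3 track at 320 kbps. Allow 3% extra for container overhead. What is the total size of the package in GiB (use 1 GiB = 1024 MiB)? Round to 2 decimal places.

Audio: 320 kbps = 0.320 Mbps.
TV episode: 12.760 Mbps × 1740 s × 1.03 = 22868.5 Mb
animated explainer: 3.120 Mbps × 540 s × 1.03 = 1735.3 Mb
concert recording: 31.320 Mbps × 4740 s × 1.03 = 152910.5 Mb
Total: 177514.3 Mb = 22189.3 MB.
= 20.67 GiB.

20.67 GiB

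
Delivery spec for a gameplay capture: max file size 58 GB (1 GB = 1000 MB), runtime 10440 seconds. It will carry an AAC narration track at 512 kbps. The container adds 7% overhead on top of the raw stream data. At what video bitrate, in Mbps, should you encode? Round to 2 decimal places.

Budget: 58 GB = 464000.0 Mb.
Stream payload after overhead: 464000.0 / 1.07 = 433644.9 Mb.
Total bitrate budget: 433644.9 Mb / 10440 s = 41.537 Mbps.
Audio: 512 kbps = 0.512 Mbps.
Video: 41.537 − 0.512 = 41.025 Mbps.

41.02 Mbps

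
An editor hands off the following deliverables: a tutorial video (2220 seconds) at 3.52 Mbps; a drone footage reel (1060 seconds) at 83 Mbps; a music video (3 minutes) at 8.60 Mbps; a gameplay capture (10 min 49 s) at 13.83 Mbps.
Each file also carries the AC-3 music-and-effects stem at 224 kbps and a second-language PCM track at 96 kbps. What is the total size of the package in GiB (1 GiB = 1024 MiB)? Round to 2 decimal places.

Audio total: 224 + 96 = 320 kbps = 0.320 Mbps.
tutorial video: 3.840 Mbps × 2220 s = 8524.8 Mb
drone footage reel: 83.320 Mbps × 1060 s = 88319.2 Mb
music video: 8.920 Mbps × 180 s = 1605.6 Mb
gameplay capture: 14.150 Mbps × 649 s = 9183.4 Mb
Total: 107632.9 Mb = 13454.1 MB.
= 12.53 GiB.

12.53 GiB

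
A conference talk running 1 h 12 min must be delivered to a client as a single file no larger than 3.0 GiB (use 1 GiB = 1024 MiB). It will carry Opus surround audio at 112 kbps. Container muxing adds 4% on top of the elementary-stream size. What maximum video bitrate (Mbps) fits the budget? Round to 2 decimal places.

5.62 Mbps

Budget: 3.0 GiB = 25769.8 Mb.
Stream payload after overhead: 25769.8 / 1.04 = 24778.7 Mb.
1 h 12 min = 72 min = 4320 s
Total bitrate budget: 24778.7 Mb / 4320 s = 5.736 Mbps.
Audio: 112 kbps = 0.112 Mbps.
Video: 5.736 − 0.112 = 5.624 Mbps.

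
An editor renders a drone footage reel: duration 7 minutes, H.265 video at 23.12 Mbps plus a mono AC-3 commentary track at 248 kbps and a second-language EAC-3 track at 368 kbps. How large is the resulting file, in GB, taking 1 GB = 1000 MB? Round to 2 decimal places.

7 min = 420 s
Audio total: 248 + 368 = 616 kbps = 0.616 Mbps.
Total bitrate: 23.12 + 0.616 = 23.736 Mbps.
Stream data: 23.736 Mbps × 420 s = 9969.1 Mb.
9,969 Mb ÷ 8 = 1,246 MB → 1.246 GB.

1.25 GB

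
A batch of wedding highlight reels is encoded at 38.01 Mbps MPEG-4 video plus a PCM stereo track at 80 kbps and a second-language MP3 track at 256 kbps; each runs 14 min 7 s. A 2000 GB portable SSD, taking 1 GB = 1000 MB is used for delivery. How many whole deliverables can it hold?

14 min 7 s = 847 s
Audio total: 80 + 256 = 336 kbps = 0.336 Mbps.
Total bitrate: 38.346 Mbps.
Per item: 38.346 Mbps × 847 s = 32,479 Mb = 4,060 MB.
Capacity: 2000 GB = 16,000,000 Mb; 492.63 items → 492 complete.

492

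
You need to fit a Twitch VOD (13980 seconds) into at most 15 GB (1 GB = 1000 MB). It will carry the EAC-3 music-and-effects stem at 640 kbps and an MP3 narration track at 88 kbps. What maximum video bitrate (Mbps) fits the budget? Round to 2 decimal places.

Budget: 15 GB = 120000.0 Mb.
Total bitrate budget: 120000.0 Mb / 13980 s = 8.584 Mbps.
Audio total: 640 + 88 = 728 kbps = 0.728 Mbps.
Video: 8.584 − 0.728 = 7.856 Mbps.

7.86 Mbps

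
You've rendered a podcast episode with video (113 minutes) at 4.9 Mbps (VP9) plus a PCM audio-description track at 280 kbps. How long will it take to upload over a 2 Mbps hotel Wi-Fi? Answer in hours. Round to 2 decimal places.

4.88 hours

113 min = 6780 s
Audio: 280 kbps = 0.280 Mbps.
Total bitrate: 5.180 Mbps.
File: 5.180 Mbps × 6780 s = 35120.4 Mb.
At 2 Mbps: 35120.4 / 2 = 17560.2 s ≈ 4.88 hours.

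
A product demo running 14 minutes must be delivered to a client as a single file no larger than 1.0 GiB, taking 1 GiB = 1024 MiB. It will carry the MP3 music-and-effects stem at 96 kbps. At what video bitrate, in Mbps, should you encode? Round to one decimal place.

Budget: 1.0 GiB = 8589.9 Mb.
14 min = 840 s
Total bitrate budget: 8589.9 Mb / 840 s = 10.226 Mbps.
Audio: 96 kbps = 0.096 Mbps.
Video: 10.226 − 0.096 = 10.130 Mbps.

10.1 Mbps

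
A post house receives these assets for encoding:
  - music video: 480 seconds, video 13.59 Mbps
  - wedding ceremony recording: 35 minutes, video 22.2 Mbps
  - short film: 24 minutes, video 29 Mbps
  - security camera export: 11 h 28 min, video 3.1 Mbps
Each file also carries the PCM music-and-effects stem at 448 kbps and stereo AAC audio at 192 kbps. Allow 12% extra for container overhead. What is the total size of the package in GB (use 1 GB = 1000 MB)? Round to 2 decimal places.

Audio total: 448 + 192 = 640 kbps = 0.640 Mbps.
music video: 14.230 Mbps × 480 s × 1.12 = 7650.0 Mb
wedding ceremony recording: 22.840 Mbps × 2100 s × 1.12 = 53719.7 Mb
short film: 29.640 Mbps × 1440 s × 1.12 = 47803.4 Mb
security camera export: 3.740 Mbps × 41280 s × 1.12 = 172913.7 Mb
Total: 282086.8 Mb = 35260.8 MB.
= 35.26 GB.

35.26 GB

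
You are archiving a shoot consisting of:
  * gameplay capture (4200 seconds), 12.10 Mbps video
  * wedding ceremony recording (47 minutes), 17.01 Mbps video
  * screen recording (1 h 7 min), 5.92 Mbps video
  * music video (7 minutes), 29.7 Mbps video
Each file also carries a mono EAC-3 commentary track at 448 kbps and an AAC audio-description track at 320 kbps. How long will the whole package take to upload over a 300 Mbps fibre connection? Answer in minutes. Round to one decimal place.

Audio total: 448 + 320 = 768 kbps = 0.768 Mbps.
gameplay capture: 12.868 Mbps × 4200 s = 54045.6 Mb
wedding ceremony recording: 17.778 Mbps × 2820 s = 50134.0 Mb
screen recording: 6.688 Mbps × 4020 s = 26885.8 Mb
music video: 30.468 Mbps × 420 s = 12796.6 Mb
Total: 143861.9 Mb = 17982.7 MB.
At 300 Mbps: 143861.9 / 300 = 480 s ≈ 7.99 minutes.

8.0 minutes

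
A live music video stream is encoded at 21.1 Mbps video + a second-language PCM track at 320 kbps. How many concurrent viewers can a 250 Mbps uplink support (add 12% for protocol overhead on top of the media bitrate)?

Audio: 320 kbps = 0.320 Mbps.
Per-viewer media rate: 21.420 Mbps.
On the wire with 12% overhead: 23.990 Mbps.
250 Mbps = 250.0 Mbps; 250.0 / 23.990 = 10.42 → 10 viewers.

10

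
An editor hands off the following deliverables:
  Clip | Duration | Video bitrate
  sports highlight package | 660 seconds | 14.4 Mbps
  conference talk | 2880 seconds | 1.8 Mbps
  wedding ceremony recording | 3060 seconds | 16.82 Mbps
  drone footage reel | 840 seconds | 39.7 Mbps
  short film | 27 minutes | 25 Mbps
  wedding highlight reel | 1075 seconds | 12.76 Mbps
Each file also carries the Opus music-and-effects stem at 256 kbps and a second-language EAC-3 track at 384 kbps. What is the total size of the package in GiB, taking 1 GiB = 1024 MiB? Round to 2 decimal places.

18.65 GiB

Audio total: 256 + 384 = 640 kbps = 0.640 Mbps.
sports highlight package: 15.040 Mbps × 660 s = 9926.4 Mb
conference talk: 2.440 Mbps × 2880 s = 7027.2 Mb
wedding ceremony recording: 17.460 Mbps × 3060 s = 53427.6 Mb
drone footage reel: 40.340 Mbps × 840 s = 33885.6 Mb
short film: 25.640 Mbps × 1620 s = 41536.8 Mb
wedding highlight reel: 13.400 Mbps × 1075 s = 14405.0 Mb
Total: 160208.6 Mb = 20026.1 MB.
= 18.65 GiB.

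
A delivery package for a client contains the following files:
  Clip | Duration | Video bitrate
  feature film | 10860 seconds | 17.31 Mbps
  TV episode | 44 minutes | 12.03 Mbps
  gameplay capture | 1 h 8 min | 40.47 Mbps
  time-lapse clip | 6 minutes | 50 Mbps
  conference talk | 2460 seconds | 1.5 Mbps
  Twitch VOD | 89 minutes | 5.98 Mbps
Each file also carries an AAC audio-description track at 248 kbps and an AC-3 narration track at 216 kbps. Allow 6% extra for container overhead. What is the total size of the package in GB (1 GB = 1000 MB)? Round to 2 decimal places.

Audio total: 248 + 216 = 464 kbps = 0.464 Mbps.
feature film: 17.774 Mbps × 10860 s × 1.06 = 204607.2 Mb
TV episode: 12.494 Mbps × 2640 s × 1.06 = 34963.2 Mb
gameplay capture: 40.934 Mbps × 4080 s × 1.06 = 177031.4 Mb
time-lapse clip: 50.464 Mbps × 360 s × 1.06 = 19257.1 Mb
conference talk: 1.964 Mbps × 2460 s × 1.06 = 5121.3 Mb
Twitch VOD: 6.444 Mbps × 5340 s × 1.06 = 36475.6 Mb
Total: 477455.8 Mb = 59682.0 MB.
= 59.68 GB.

59.68 GB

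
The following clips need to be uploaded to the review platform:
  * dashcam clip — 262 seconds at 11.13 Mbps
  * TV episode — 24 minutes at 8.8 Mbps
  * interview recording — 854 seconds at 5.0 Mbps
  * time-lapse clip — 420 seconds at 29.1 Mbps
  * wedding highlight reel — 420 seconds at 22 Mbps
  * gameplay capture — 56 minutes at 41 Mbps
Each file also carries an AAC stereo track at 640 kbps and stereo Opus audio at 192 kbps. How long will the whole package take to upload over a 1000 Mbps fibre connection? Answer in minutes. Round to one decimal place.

Audio total: 640 + 192 = 832 kbps = 0.832 Mbps.
dashcam clip: 11.962 Mbps × 262 s = 3134.0 Mb
TV episode: 9.632 Mbps × 1440 s = 13870.1 Mb
interview recording: 5.832 Mbps × 854 s = 4980.5 Mb
time-lapse clip: 29.932 Mbps × 420 s = 12571.4 Mb
wedding highlight reel: 22.832 Mbps × 420 s = 9589.4 Mb
gameplay capture: 41.832 Mbps × 3360 s = 140555.5 Mb
Total: 184701.1 Mb = 23087.6 MB.
At 1000 Mbps: 184701.1 / 1000 = 185 s ≈ 3.08 minutes.

3.1 minutes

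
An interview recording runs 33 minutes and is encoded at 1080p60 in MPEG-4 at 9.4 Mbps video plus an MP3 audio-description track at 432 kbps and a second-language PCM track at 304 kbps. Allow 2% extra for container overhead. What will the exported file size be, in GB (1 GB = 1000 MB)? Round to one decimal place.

2.6 GB

33 min = 1980 s
Audio total: 432 + 304 = 736 kbps = 0.736 Mbps.
Total bitrate: 9.4 + 0.736 = 10.136 Mbps.
Stream data: 10.136 Mbps × 1980 s = 20069.3 Mb.
With 2% container overhead: ×1.02.
20,471 Mb ÷ 8 = 2,559 MB → 2.559 GB.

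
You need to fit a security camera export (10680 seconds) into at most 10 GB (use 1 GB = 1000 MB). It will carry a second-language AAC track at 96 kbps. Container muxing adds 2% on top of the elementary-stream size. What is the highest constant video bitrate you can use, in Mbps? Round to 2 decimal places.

7.25 Mbps

Budget: 10 GB = 80000.0 Mb.
Stream payload after overhead: 80000.0 / 1.02 = 78431.4 Mb.
Total bitrate budget: 78431.4 Mb / 10680 s = 7.344 Mbps.
Audio: 96 kbps = 0.096 Mbps.
Video: 7.344 − 0.096 = 7.248 Mbps.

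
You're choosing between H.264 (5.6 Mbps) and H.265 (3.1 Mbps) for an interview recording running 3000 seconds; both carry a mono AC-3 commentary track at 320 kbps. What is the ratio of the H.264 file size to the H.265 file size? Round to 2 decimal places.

1.73

Audio: 320 kbps = 0.320 Mbps.
H.264: 5.920 Mbps × 3000 s = 17760.0 Mb = 2.220 GB.
H.265: 3.420 Mbps × 3000 s = 10260.0 Mb = 1.282 GB.
Ratio: 2.220 / 1.282 = 1.731.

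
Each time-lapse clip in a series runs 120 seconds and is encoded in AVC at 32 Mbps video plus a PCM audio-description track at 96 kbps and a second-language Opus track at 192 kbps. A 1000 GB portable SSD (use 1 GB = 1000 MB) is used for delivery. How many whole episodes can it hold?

2064

Audio total: 96 + 192 = 288 kbps = 0.288 Mbps.
Total bitrate: 32.288 Mbps.
Per item: 32.288 Mbps × 120 s = 3,875 Mb = 484.3 MB.
Capacity: 1000 GB = 8,000,000 Mb; 2064.75 items → 2064 complete.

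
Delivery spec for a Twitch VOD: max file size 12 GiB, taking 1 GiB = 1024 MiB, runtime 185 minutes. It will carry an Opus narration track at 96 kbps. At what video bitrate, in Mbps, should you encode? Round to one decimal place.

Budget: 12 GiB = 103079.2 Mb.
185 min = 11100 s
Total bitrate budget: 103079.2 Mb / 11100 s = 9.286 Mbps.
Audio: 96 kbps = 0.096 Mbps.
Video: 9.286 − 0.096 = 9.190 Mbps.

9.2 Mbps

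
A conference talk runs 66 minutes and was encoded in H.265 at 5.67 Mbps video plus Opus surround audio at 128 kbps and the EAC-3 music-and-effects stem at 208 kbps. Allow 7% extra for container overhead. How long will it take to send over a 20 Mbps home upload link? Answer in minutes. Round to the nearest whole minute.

21 minutes

66 min = 3960 s
Audio total: 128 + 208 = 336 kbps = 0.336 Mbps.
Total bitrate: 6.006 Mbps.
File: 6.006 Mbps × 3960 s = 23783.8 Mb.
With 7% container overhead: ×1.07. → 25448.6 Mb.
At 20 Mbps: 25448.6 / 20 = 1272.4 s ≈ 21.2 minutes.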